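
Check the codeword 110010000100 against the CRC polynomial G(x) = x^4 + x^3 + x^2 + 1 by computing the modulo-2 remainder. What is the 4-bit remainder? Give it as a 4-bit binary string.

Modulo-2 division of 110010000100 by 11101:
  pos 0: 11001 XOR 11101 = 00100
  pos 2: 10000 XOR 11101 = 01101
  pos 3: 11010 XOR 11101 = 00111
  pos 5: 11101 XOR 11101 = 00000
Remainder = 0000 (zero — the frame passes the CRC check).

0000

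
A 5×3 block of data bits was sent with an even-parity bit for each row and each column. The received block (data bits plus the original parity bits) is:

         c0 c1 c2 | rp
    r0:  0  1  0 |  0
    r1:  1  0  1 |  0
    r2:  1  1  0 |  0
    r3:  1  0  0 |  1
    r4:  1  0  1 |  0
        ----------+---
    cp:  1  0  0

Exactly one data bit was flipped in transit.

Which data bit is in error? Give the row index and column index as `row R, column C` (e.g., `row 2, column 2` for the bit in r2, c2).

row 0, column 0

Recompute each row's even parity and compare to rp:
  r0: data parity 1, sent rp 0 → mismatch
  r1: data parity 0, sent rp 0 → ok
  r2: data parity 0, sent rp 0 → ok
  r3: data parity 1, sent rp 1 → ok
  r4: data parity 0, sent rp 0 → ok
Recompute each column's even parity and compare to cp:
  c0: data parity 0, sent cp 1 → mismatch
  c1: data parity 0, sent cp 0 → ok
  c2: data parity 0, sent cp 0 → ok
Exactly one row (r0) and one column (c0) fail → the flipped bit is at their intersection.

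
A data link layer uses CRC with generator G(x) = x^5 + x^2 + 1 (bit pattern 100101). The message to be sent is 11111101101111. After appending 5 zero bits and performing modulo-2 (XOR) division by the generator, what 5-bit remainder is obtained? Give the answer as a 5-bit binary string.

10101

Append 5 zeros: 1111110110111100000. Divide by 100101 (XOR where the leading bit is 1):
  pos 0: 111111 XOR 100101 = 011010
  pos 1: 110100 XOR 100101 = 010001
  pos 2: 100011 XOR 100101 = 000110
  pos 5: 110101 XOR 100101 = 010000
  pos 6: 100001 XOR 100101 = 000100
  pos 9: 100110 XOR 100101 = 000011
  pos 13: 110000 XOR 100101 = 010101
Remainder (last 5 bits) = 10101. This is the CRC / FCS.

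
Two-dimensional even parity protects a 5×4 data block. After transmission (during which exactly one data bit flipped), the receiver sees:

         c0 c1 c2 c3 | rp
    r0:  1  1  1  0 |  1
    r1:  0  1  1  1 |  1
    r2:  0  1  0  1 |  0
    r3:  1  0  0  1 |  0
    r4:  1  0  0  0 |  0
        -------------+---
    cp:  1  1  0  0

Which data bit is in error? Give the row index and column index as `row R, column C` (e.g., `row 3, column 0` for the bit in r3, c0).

row 4, column 3

Recompute each row's even parity and compare to rp:
  r0: data parity 1, sent rp 1 → ok
  r1: data parity 1, sent rp 1 → ok
  r2: data parity 0, sent rp 0 → ok
  r3: data parity 0, sent rp 0 → ok
  r4: data parity 1, sent rp 0 → mismatch
Recompute each column's even parity and compare to cp:
  c0: data parity 1, sent cp 1 → ok
  c1: data parity 1, sent cp 1 → ok
  c2: data parity 0, sent cp 0 → ok
  c3: data parity 1, sent cp 0 → mismatch
Exactly one row (r4) and one column (c3) fail → the flipped bit is at their intersection.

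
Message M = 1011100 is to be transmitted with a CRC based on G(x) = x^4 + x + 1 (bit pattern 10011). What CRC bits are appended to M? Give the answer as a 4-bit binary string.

Append 4 zeros: 10111000000. Divide by 10011 (XOR where the leading bit is 1):
  pos 0: 10111 XOR 10011 = 00100
  pos 2: 10000 XOR 10011 = 00011
  pos 5: 11000 XOR 10011 = 01011
  pos 6: 10110 XOR 10011 = 00101
Remainder (last 4 bits) = 0101. This is the CRC / FCS.

0101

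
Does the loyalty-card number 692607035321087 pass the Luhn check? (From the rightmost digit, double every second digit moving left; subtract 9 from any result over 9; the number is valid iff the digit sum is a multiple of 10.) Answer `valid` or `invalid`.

From the right, keep odd positions and double even positions (subtract 9 from any doubled value over 9):
  doubled (positions 2,4,...): 7 2 6 6 5 3 9 → sum 38
  kept (positions 1,3,...): 7 0 2 5 0 0 2 6 → sum 22
Total = 60.
60 mod 10 = 0, so the number is valid.

valid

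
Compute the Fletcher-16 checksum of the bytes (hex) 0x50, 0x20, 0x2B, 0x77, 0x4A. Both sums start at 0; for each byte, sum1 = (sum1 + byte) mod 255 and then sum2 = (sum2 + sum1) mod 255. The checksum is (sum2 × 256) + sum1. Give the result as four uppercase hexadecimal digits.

Running sums (mod 255):
  after byte 0 (0x50): sum1=80, sum2=80
  after byte 1 (0x20): sum1=112, sum2=192
  after byte 2 (0x2B): sum1=155, sum2=92
  after byte 3 (0x77): sum1=19, sum2=111
  after byte 4 (0x4A): sum1=93, sum2=204
Checksum = sum2·256 + sum1 = 204·256 + 93 = 52317 = 0xCC5D.

CC5D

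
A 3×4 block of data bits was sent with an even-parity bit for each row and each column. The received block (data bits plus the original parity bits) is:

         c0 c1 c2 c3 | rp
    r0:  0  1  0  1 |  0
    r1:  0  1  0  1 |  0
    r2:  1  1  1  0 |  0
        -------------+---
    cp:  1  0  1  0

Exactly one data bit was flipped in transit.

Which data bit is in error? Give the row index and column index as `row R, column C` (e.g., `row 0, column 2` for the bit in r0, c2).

Recompute each row's even parity and compare to rp:
  r0: data parity 0, sent rp 0 → ok
  r1: data parity 0, sent rp 0 → ok
  r2: data parity 1, sent rp 0 → mismatch
Recompute each column's even parity and compare to cp:
  c0: data parity 1, sent cp 1 → ok
  c1: data parity 1, sent cp 0 → mismatch
  c2: data parity 1, sent cp 1 → ok
  c3: data parity 0, sent cp 0 → ok
Exactly one row (r2) and one column (c1) fail → the flipped bit is at their intersection.

row 2, column 1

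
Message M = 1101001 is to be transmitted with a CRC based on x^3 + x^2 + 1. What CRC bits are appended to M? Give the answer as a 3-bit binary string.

Append 3 zeros: 1101001000. Divide by 1101 (XOR where the leading bit is 1):
  pos 0: 1101 XOR 1101 = 0000
  pos 6: 1000 XOR 1101 = 0101
Remainder (last 3 bits) = 101. This is the CRC / FCS.

101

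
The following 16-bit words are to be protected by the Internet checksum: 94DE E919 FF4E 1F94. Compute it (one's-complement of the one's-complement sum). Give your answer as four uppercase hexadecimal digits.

6324

One's-complement addition (fold any carry out of bit 15 back into bit 0):
  0x94DE + 0xE919 = 0x17DF7 → wrap carry → 0x7DF8
  0x7DF8 + 0xFF4E = 0x17D46 → wrap carry → 0x7D47
  0x7D47 + 0x1F94 = 0x09CDB
One's-complement sum = 0x9CDB.
Checksum = ~0x9CDB & 0xFFFF = 0x6324.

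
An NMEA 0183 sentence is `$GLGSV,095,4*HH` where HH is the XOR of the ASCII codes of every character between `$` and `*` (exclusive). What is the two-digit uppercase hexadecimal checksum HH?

41

XOR the ASCII codes of the payload characters:
  'G' = 0x47 → acc = 0x47
  'L' = 0x4C → acc = 0x0B
  'G' = 0x47 → acc = 0x4C
  'S' = 0x53 → acc = 0x1F
  'V' = 0x56 → acc = 0x49
  ',' = 0x2C → acc = 0x65
  '0' = 0x30 → acc = 0x55
  '9' = 0x39 → acc = 0x6C
  '5' = 0x35 → acc = 0x59
  ',' = 0x2C → acc = 0x75
  '4' = 0x34 → acc = 0x41
Checksum = 0x41.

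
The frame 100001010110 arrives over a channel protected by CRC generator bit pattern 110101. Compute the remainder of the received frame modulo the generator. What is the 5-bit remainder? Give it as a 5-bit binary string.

00111

Modulo-2 division of 100001010110 by 110101:
  pos 0: 100001 XOR 110101 = 010100
  pos 1: 101000 XOR 110101 = 011101
  pos 2: 111011 XOR 110101 = 001110
  pos 4: 111001 XOR 110101 = 001100
  pos 6: 110010 XOR 110101 = 000111
Remainder = 00111 (nonzero — an error is detected).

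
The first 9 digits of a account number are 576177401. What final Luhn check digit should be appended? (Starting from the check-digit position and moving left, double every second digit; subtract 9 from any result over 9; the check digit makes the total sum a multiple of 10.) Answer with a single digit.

6

Partial digits right→left: 1 0 4 7 7 1 6 7 5
Double every second digit counting from the check-digit position (so the 1st, 3rd, 5th, ... of the partial from the right).
  doubled (with −9 where >9): 2 8 5 3 1 → sum 19
  kept as-is: 0 7 1 7 → sum 15
Total = 19 + 15 = 34.
Check digit = (10 − (34 mod 10)) mod 10 = 6.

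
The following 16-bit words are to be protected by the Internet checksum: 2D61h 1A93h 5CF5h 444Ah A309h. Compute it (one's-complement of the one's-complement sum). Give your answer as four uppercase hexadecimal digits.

One's-complement addition (fold any carry out of bit 15 back into bit 0):
  0x2D61 + 0x1A93 = 0x047F4
  0x47F4 + 0x5CF5 = 0x0A4E9
  0xA4E9 + 0x444A = 0x0E933
  0xE933 + 0xA309 = 0x18C3C → wrap carry → 0x8C3D
One's-complement sum = 0x8C3D.
Checksum = ~0x8C3D & 0xFFFF = 0x73C2.

73C2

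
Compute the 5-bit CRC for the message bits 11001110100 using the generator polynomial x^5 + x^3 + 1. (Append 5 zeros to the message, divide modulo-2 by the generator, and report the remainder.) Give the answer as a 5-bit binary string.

Append 5 zeros: 1100111010000000. Divide by 101001 (XOR where the leading bit is 1):
  pos 0: 110011 XOR 101001 = 011010
  pos 1: 110101 XOR 101001 = 011100
  pos 2: 111000 XOR 101001 = 010001
  pos 3: 100011 XOR 101001 = 001010
  pos 5: 101000 XOR 101001 = 000001
  pos 10: 100000 XOR 101001 = 001001
Remainder (last 5 bits) = 01001. This is the CRC / FCS.

01001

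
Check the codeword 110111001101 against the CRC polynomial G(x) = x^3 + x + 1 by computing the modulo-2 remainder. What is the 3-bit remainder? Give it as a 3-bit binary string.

Modulo-2 division of 110111001101 by 1011:
  pos 0: 1101 XOR 1011 = 0110
  pos 1: 1101 XOR 1011 = 0110
  pos 2: 1101 XOR 1011 = 0110
  pos 3: 1100 XOR 1011 = 0111
  pos 4: 1110 XOR 1011 = 0101
  pos 5: 1011 XOR 1011 = 0000
Remainder = 101 (nonzero — an error is detected).

101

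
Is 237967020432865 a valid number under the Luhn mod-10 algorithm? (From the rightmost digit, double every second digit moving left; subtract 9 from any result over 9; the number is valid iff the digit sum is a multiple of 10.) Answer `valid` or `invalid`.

From the right, keep odd positions and double even positions (subtract 9 from any doubled value over 9):
  doubled (positions 2,4,...): 3 4 8 4 5 9 6 → sum 39
  kept (positions 1,3,...): 5 8 3 0 0 6 7 2 → sum 31
Total = 70.
70 mod 10 = 0, so the number is valid.

valid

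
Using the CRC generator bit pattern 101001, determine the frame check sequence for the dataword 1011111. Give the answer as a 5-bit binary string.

11110

Append 5 zeros: 101111100000. Divide by 101001 (XOR where the leading bit is 1):
  pos 0: 101111 XOR 101001 = 000110
  pos 3: 110100 XOR 101001 = 011101
  pos 4: 111010 XOR 101001 = 010011
  pos 5: 100110 XOR 101001 = 001111
Remainder (last 5 bits) = 11110. This is the CRC / FCS.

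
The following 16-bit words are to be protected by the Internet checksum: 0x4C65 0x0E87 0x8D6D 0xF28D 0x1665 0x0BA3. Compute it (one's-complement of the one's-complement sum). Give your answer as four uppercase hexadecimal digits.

One's-complement addition (fold any carry out of bit 15 back into bit 0):
  0x4C65 + 0x0E87 = 0x05AEC
  0x5AEC + 0x8D6D = 0x0E859
  0xE859 + 0xF28D = 0x1DAE6 → wrap carry → 0xDAE7
  0xDAE7 + 0x1665 = 0x0F14C
  0xF14C + 0x0BA3 = 0x0FCEF
One's-complement sum = 0xFCEF.
Checksum = ~0xFCEF & 0xFFFF = 0x0310.

0310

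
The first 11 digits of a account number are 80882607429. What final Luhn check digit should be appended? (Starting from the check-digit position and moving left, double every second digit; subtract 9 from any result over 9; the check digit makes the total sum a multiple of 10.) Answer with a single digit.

Partial digits right→left: 9 2 4 7 0 6 2 8 8 0 8
Double every second digit counting from the check-digit position (so the 1st, 3rd, 5th, ... of the partial from the right).
  doubled (with −9 where >9): 9 8 0 4 7 7 → sum 35
  kept as-is: 2 7 6 8 0 → sum 23
Total = 35 + 23 = 58.
Check digit = (10 − (58 mod 10)) mod 10 = 2.

2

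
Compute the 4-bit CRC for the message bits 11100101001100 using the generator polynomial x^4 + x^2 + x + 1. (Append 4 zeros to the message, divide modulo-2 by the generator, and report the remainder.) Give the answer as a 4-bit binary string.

Append 4 zeros: 111001010011000000. Divide by 10111 (XOR where the leading bit is 1):
  pos 0: 11100 XOR 10111 = 01011
  pos 1: 10111 XOR 10111 = 00000
  pos 7: 10011 XOR 10111 = 00100
  pos 9: 10000 XOR 10111 = 00111
  pos 11: 11100 XOR 10111 = 01011
  pos 12: 10110 XOR 10111 = 00001
Remainder (last 4 bits) = 0010. This is the CRC / FCS.

0010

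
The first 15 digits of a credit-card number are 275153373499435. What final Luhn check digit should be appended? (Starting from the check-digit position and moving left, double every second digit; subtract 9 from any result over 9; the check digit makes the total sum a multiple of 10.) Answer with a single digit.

Partial digits right→left: 5 3 4 9 9 4 3 7 3 3 5 1 5 7 2
Double every second digit counting from the check-digit position (so the 1st, 3rd, 5th, ... of the partial from the right).
  doubled (with −9 where >9): 1 8 9 6 6 1 1 4 → sum 36
  kept as-is: 3 9 4 7 3 1 7 → sum 34
Total = 36 + 34 = 70.
Check digit = (10 − (70 mod 10)) mod 10 = 0.

0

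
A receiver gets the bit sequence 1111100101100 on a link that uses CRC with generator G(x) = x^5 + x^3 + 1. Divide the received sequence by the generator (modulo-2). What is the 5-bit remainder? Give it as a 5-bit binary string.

00000

Modulo-2 division of 1111100101100 by 101001:
  pos 0: 111110 XOR 101001 = 010111
  pos 1: 101110 XOR 101001 = 000111
  pos 4: 111101 XOR 101001 = 010100
  pos 5: 101001 XOR 101001 = 000000
Remainder = 00000 (zero — the frame passes the CRC check).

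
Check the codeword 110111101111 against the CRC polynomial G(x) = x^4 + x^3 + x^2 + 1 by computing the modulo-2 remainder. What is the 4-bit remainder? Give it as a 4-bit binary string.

Modulo-2 division of 110111101111 by 11101:
  pos 0: 11011 XOR 11101 = 00110
  pos 2: 11011 XOR 11101 = 00110
  pos 4: 11001 XOR 11101 = 00100
  pos 6: 10011 XOR 11101 = 01110
  pos 7: 11101 XOR 11101 = 00000
Remainder = 0000 (zero — the frame passes the CRC check).

0000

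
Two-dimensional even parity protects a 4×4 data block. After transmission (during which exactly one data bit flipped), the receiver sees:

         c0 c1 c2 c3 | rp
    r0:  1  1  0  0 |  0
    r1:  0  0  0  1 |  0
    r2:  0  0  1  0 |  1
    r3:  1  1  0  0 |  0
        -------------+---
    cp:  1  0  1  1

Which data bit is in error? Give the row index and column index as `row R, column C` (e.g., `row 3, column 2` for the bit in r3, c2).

Recompute each row's even parity and compare to rp:
  r0: data parity 0, sent rp 0 → ok
  r1: data parity 1, sent rp 0 → mismatch
  r2: data parity 1, sent rp 1 → ok
  r3: data parity 0, sent rp 0 → ok
Recompute each column's even parity and compare to cp:
  c0: data parity 0, sent cp 1 → mismatch
  c1: data parity 0, sent cp 0 → ok
  c2: data parity 1, sent cp 1 → ok
  c3: data parity 1, sent cp 1 → ok
Exactly one row (r1) and one column (c0) fail → the flipped bit is at their intersection.

row 1, column 0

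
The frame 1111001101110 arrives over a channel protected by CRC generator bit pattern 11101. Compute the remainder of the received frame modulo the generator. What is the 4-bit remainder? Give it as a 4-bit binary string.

0001

Modulo-2 division of 1111001101110 by 11101:
  pos 0: 11110 XOR 11101 = 00011
  pos 3: 11011 XOR 11101 = 00110
  pos 5: 11001 XOR 11101 = 00100
  pos 7: 10011 XOR 11101 = 01110
  pos 8: 11100 XOR 11101 = 00001
Remainder = 0001 (nonzero — an error is detected).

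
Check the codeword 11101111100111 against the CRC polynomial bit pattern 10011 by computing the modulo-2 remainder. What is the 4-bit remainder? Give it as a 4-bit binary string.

0101

Modulo-2 division of 11101111100111 by 10011:
  pos 0: 11101 XOR 10011 = 01110
  pos 1: 11101 XOR 10011 = 01110
  pos 2: 11101 XOR 10011 = 01110
  pos 3: 11101 XOR 10011 = 01110
  pos 4: 11101 XOR 10011 = 01110
  pos 5: 11100 XOR 10011 = 01111
  pos 6: 11110 XOR 10011 = 01101
  pos 7: 11011 XOR 10011 = 01000
  pos 8: 10001 XOR 10011 = 00010
Remainder = 0101 (nonzero — an error is detected).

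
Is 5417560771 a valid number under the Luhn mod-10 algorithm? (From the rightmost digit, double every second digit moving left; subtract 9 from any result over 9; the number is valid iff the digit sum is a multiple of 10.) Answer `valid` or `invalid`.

From the right, keep odd positions and double even positions (subtract 9 from any doubled value over 9):
  doubled (positions 2,4,...): 5 0 1 2 1 → sum 9
  kept (positions 1,3,...): 1 7 6 7 4 → sum 25
Total = 34.
34 mod 10 = 4, so the number is invalid.

invalid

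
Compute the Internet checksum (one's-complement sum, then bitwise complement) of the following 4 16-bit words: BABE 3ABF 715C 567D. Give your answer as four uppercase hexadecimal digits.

One's-complement addition (fold any carry out of bit 15 back into bit 0):
  0xBABE + 0x3ABF = 0x0F57D
  0xF57D + 0x715C = 0x166D9 → wrap carry → 0x66DA
  0x66DA + 0x567D = 0x0BD57
One's-complement sum = 0xBD57.
Checksum = ~0xBD57 & 0xFFFF = 0x42A8.

42A8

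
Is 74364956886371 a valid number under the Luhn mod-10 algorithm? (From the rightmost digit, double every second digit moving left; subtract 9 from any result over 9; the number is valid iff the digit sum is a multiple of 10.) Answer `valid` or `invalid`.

From the right, keep odd positions and double even positions (subtract 9 from any doubled value over 9):
  doubled (positions 2,4,...): 5 3 7 1 8 6 5 → sum 35
  kept (positions 1,3,...): 1 3 8 6 9 6 4 → sum 37
Total = 72.
72 mod 10 = 2, so the number is invalid.

invalid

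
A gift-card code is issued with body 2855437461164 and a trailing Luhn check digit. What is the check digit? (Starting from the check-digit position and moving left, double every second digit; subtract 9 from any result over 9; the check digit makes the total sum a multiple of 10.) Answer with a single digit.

Partial digits right→left: 4 6 1 1 6 4 7 3 4 5 5 8 2
Double every second digit counting from the check-digit position (so the 1st, 3rd, 5th, ... of the partial from the right).
  doubled (with −9 where >9): 8 2 3 5 8 1 4 → sum 31
  kept as-is: 6 1 4 3 5 8 → sum 27
Total = 31 + 27 = 58.
Check digit = (10 − (58 mod 10)) mod 10 = 2.

2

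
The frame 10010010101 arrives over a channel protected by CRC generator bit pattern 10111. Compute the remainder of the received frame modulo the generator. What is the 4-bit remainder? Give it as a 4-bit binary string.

1011

Modulo-2 division of 10010010101 by 10111:
  pos 0: 10010 XOR 10111 = 00101
  pos 2: 10101 XOR 10111 = 00010
  pos 5: 10010 XOR 10111 = 00101
Remainder = 1011 (nonzero — an error is detected).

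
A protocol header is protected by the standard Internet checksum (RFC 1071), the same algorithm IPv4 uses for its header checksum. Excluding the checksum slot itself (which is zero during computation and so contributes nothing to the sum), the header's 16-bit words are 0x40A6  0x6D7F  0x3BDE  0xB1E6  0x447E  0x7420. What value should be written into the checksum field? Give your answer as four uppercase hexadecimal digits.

One's-complement addition (fold any carry out of bit 15 back into bit 0):
  0x40A6 + 0x6D7F = 0x0AE25
  0xAE25 + 0x3BDE = 0x0EA03
  0xEA03 + 0xB1E6 = 0x19BE9 → wrap carry → 0x9BEA
  0x9BEA + 0x447E = 0x0E068
  0xE068 + 0x7420 = 0x15488 → wrap carry → 0x5489
One's-complement sum = 0x5489.
Checksum = ~0x5489 & 0xFFFF = 0xAB76.

AB76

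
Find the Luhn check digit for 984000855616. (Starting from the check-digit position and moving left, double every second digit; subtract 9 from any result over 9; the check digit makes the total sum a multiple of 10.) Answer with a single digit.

Partial digits right→left: 6 1 6 5 5 8 0 0 0 4 8 9
Double every second digit counting from the check-digit position (so the 1st, 3rd, 5th, ... of the partial from the right).
  doubled (with −9 where >9): 3 3 1 0 0 7 → sum 14
  kept as-is: 1 5 8 0 4 9 → sum 27
Total = 14 + 27 = 41.
Check digit = (10 − (41 mod 10)) mod 10 = 9.

9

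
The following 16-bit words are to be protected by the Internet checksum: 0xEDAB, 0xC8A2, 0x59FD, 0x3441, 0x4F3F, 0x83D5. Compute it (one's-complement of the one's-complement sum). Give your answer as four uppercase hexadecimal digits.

One's-complement addition (fold any carry out of bit 15 back into bit 0):
  0xEDAB + 0xC8A2 = 0x1B64D → wrap carry → 0xB64E
  0xB64E + 0x59FD = 0x1104B → wrap carry → 0x104C
  0x104C + 0x3441 = 0x0448D
  0x448D + 0x4F3F = 0x093CC
  0x93CC + 0x83D5 = 0x117A1 → wrap carry → 0x17A2
One's-complement sum = 0x17A2.
Checksum = ~0x17A2 & 0xFFFF = 0xE85D.

E85D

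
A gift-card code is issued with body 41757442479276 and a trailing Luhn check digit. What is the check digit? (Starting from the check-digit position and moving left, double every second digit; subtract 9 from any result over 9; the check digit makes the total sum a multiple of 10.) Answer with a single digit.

Partial digits right→left: 6 7 2 9 7 4 2 4 4 7 5 7 1 4
Double every second digit counting from the check-digit position (so the 1st, 3rd, 5th, ... of the partial from the right).
  doubled (with −9 where >9): 3 4 5 4 8 1 2 → sum 27
  kept as-is: 7 9 4 4 7 7 4 → sum 42
Total = 27 + 42 = 69.
Check digit = (10 − (69 mod 10)) mod 10 = 1.

1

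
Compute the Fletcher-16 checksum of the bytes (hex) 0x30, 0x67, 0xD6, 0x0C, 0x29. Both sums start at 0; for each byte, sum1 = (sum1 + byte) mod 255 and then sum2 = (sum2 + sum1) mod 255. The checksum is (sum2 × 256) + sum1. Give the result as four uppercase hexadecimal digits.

Running sums (mod 255):
  after byte 0 (0x30): sum1=48, sum2=48
  after byte 1 (0x67): sum1=151, sum2=199
  after byte 2 (0xD6): sum1=110, sum2=54
  after byte 3 (0x0C): sum1=122, sum2=176
  after byte 4 (0x29): sum1=163, sum2=84
Checksum = sum2·256 + sum1 = 84·256 + 163 = 21667 = 0x54A3.

54A3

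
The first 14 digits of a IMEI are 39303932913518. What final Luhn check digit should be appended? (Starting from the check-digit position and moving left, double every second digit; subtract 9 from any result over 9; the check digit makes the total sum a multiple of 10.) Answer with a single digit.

3

Partial digits right→left: 8 1 5 3 1 9 2 3 9 3 0 3 9 3
Double every second digit counting from the check-digit position (so the 1st, 3rd, 5th, ... of the partial from the right).
  doubled (with −9 where >9): 7 1 2 4 9 0 9 → sum 32
  kept as-is: 1 3 9 3 3 3 3 → sum 25
Total = 32 + 25 = 57.
Check digit = (10 − (57 mod 10)) mod 10 = 3.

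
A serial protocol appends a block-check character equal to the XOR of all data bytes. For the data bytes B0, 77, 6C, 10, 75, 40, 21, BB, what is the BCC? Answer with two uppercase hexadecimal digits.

14

XOR the bytes together:
  start with 0xB0
  0xB0 ⊕ 0x77 = 0xC7
  0xC7 ⊕ 0x6C = 0xAB
  0xAB ⊕ 0x10 = 0xBB
  0xBB ⊕ 0x75 = 0xCE
  0xCE ⊕ 0x40 = 0x8E
  0x8E ⊕ 0x21 = 0xAF
  0xAF ⊕ 0xBB = 0x14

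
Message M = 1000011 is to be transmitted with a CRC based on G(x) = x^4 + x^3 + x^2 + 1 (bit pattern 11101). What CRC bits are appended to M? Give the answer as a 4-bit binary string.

Append 4 zeros: 10000110000. Divide by 11101 (XOR where the leading bit is 1):
  pos 0: 10000 XOR 11101 = 01101
  pos 1: 11011 XOR 11101 = 00110
  pos 3: 11010 XOR 11101 = 00111
  pos 5: 11100 XOR 11101 = 00001
Remainder (last 4 bits) = 0010. This is the CRC / FCS.

0010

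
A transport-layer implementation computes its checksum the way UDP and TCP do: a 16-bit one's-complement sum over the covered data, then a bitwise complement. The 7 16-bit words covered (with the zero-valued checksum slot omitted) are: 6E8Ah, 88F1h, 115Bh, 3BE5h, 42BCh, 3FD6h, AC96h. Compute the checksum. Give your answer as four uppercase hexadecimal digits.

One's-complement addition (fold any carry out of bit 15 back into bit 0):
  0x6E8A + 0x88F1 = 0x0F77B
  0xF77B + 0x115B = 0x108D6 → wrap carry → 0x08D7
  0x08D7 + 0x3BE5 = 0x044BC
  0x44BC + 0x42BC = 0x08778
  0x8778 + 0x3FD6 = 0x0C74E
  0xC74E + 0xAC96 = 0x173E4 → wrap carry → 0x73E5
One's-complement sum = 0x73E5.
Checksum = ~0x73E5 & 0xFFFF = 0x8C1A.

8C1A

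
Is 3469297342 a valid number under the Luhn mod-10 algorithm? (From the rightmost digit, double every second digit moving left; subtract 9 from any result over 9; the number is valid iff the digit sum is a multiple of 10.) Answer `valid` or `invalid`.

From the right, keep odd positions and double even positions (subtract 9 from any doubled value over 9):
  doubled (positions 2,4,...): 8 5 4 3 6 → sum 26
  kept (positions 1,3,...): 2 3 9 9 4 → sum 27
Total = 53.
53 mod 10 = 3, so the number is invalid.

invalid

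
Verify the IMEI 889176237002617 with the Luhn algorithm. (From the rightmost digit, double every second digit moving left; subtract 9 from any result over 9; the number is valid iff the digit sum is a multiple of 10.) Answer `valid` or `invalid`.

valid

From the right, keep odd positions and double even positions (subtract 9 from any doubled value over 9):
  doubled (positions 2,4,...): 2 4 0 6 3 2 7 → sum 24
  kept (positions 1,3,...): 7 6 0 7 2 7 9 8 → sum 46
Total = 70.
70 mod 10 = 0, so the number is valid.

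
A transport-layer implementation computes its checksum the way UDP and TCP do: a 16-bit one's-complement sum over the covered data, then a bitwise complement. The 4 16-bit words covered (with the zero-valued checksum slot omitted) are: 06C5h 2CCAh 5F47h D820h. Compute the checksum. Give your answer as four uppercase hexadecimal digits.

9508

One's-complement addition (fold any carry out of bit 15 back into bit 0):
  0x06C5 + 0x2CCA = 0x0338F
  0x338F + 0x5F47 = 0x092D6
  0x92D6 + 0xD820 = 0x16AF6 → wrap carry → 0x6AF7
One's-complement sum = 0x6AF7.
Checksum = ~0x6AF7 & 0xFFFF = 0x9508.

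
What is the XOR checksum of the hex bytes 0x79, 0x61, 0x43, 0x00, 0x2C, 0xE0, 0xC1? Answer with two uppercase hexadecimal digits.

56

XOR the bytes together:
  start with 0x79
  0x79 ⊕ 0x61 = 0x18
  0x18 ⊕ 0x43 = 0x5B
  0x5B ⊕ 0x00 = 0x5B
  0x5B ⊕ 0x2C = 0x77
  0x77 ⊕ 0xE0 = 0x97
  0x97 ⊕ 0xC1 = 0x56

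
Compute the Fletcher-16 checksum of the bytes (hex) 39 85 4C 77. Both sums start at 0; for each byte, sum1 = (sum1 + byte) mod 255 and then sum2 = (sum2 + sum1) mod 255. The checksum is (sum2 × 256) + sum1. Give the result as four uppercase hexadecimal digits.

Running sums (mod 255):
  after byte 0 (39): sum1=57, sum2=57
  after byte 1 (85): sum1=190, sum2=247
  after byte 2 (4C): sum1=11, sum2=3
  after byte 3 (77): sum1=130, sum2=133
Checksum = sum2·256 + sum1 = 133·256 + 130 = 34178 = 0x8582.

8582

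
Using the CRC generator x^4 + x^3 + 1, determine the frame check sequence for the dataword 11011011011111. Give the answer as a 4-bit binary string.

Append 4 zeros: 110110110111110000. Divide by 11001 (XOR where the leading bit is 1):
  pos 0: 11011 XOR 11001 = 00010
  pos 3: 10011 XOR 11001 = 01010
  pos 4: 10100 XOR 11001 = 01101
  pos 5: 11011 XOR 11001 = 00010
  pos 8: 10111 XOR 11001 = 01110
  pos 9: 11101 XOR 11001 = 00100
  pos 11: 10000 XOR 11001 = 01001
  pos 12: 10010 XOR 11001 = 01011
  pos 13: 10110 XOR 11001 = 01111
Remainder (last 4 bits) = 1111. This is the CRC / FCS.

1111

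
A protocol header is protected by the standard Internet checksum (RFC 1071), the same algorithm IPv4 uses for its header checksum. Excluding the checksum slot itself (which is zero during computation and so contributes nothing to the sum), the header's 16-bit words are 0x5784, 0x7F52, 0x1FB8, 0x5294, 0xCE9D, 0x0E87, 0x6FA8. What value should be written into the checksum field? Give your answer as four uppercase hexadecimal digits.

6A0F

One's-complement addition (fold any carry out of bit 15 back into bit 0):
  0x5784 + 0x7F52 = 0x0D6D6
  0xD6D6 + 0x1FB8 = 0x0F68E
  0xF68E + 0x5294 = 0x14922 → wrap carry → 0x4923
  0x4923 + 0xCE9D = 0x117C0 → wrap carry → 0x17C1
  0x17C1 + 0x0E87 = 0x02648
  0x2648 + 0x6FA8 = 0x095F0
One's-complement sum = 0x95F0.
Checksum = ~0x95F0 & 0xFFFF = 0x6A0F.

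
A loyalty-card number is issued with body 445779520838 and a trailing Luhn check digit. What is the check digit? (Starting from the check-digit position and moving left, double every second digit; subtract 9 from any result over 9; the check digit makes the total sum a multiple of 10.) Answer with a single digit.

6

Partial digits right→left: 8 3 8 0 2 5 9 7 7 5 4 4
Double every second digit counting from the check-digit position (so the 1st, 3rd, 5th, ... of the partial from the right).
  doubled (with −9 where >9): 7 7 4 9 5 8 → sum 40
  kept as-is: 3 0 5 7 5 4 → sum 24
Total = 40 + 24 = 64.
Check digit = (10 − (64 mod 10)) mod 10 = 6.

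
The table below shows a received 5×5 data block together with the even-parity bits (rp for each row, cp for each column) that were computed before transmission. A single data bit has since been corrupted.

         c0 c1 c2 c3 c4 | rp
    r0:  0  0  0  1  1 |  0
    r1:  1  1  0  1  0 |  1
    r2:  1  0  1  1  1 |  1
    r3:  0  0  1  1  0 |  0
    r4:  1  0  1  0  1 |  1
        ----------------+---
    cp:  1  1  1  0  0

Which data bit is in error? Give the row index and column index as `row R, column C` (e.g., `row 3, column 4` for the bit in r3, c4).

row 2, column 4

Recompute each row's even parity and compare to rp:
  r0: data parity 0, sent rp 0 → ok
  r1: data parity 1, sent rp 1 → ok
  r2: data parity 0, sent rp 1 → mismatch
  r3: data parity 0, sent rp 0 → ok
  r4: data parity 1, sent rp 1 → ok
Recompute each column's even parity and compare to cp:
  c0: data parity 1, sent cp 1 → ok
  c1: data parity 1, sent cp 1 → ok
  c2: data parity 1, sent cp 1 → ok
  c3: data parity 0, sent cp 0 → ok
  c4: data parity 1, sent cp 0 → mismatch
Exactly one row (r2) and one column (c4) fail → the flipped bit is at their intersection.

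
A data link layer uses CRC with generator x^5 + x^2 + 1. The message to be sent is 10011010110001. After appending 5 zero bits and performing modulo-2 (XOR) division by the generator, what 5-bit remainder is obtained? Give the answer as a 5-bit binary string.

Append 5 zeros: 1001101011000100000. Divide by 100101 (XOR where the leading bit is 1):
  pos 0: 100110 XOR 100101 = 000011
  pos 4: 111011 XOR 100101 = 011110
  pos 5: 111100 XOR 100101 = 011001
  pos 6: 110010 XOR 100101 = 010111
  pos 7: 101110 XOR 100101 = 001011
  pos 9: 101110 XOR 100101 = 001011
  pos 11: 101100 XOR 100101 = 001001
  pos 13: 100100 XOR 100101 = 000001
Remainder (last 5 bits) = 00001. This is the CRC / FCS.

00001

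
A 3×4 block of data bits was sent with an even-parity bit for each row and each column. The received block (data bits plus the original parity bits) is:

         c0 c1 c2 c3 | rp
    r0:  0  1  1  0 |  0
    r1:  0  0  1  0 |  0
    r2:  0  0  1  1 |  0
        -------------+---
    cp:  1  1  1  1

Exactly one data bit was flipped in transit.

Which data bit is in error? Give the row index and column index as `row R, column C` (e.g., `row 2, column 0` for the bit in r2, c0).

Recompute each row's even parity and compare to rp:
  r0: data parity 0, sent rp 0 → ok
  r1: data parity 1, sent rp 0 → mismatch
  r2: data parity 0, sent rp 0 → ok
Recompute each column's even parity and compare to cp:
  c0: data parity 0, sent cp 1 → mismatch
  c1: data parity 1, sent cp 1 → ok
  c2: data parity 1, sent cp 1 → ok
  c3: data parity 1, sent cp 1 → ok
Exactly one row (r1) and one column (c0) fail → the flipped bit is at their intersection.

row 1, column 0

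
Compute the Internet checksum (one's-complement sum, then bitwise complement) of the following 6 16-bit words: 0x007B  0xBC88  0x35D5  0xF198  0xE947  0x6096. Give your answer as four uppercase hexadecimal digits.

D1AF

One's-complement addition (fold any carry out of bit 15 back into bit 0):
  0x007B + 0xBC88 = 0x0BD03
  0xBD03 + 0x35D5 = 0x0F2D8
  0xF2D8 + 0xF198 = 0x1E470 → wrap carry → 0xE471
  0xE471 + 0xE947 = 0x1CDB8 → wrap carry → 0xCDB9
  0xCDB9 + 0x6096 = 0x12E4F → wrap carry → 0x2E50
One's-complement sum = 0x2E50.
Checksum = ~0x2E50 & 0xFFFF = 0xD1AF.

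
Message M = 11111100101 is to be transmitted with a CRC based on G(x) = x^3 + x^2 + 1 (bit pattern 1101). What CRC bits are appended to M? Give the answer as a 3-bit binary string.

Append 3 zeros: 11111100101000. Divide by 1101 (XOR where the leading bit is 1):
  pos 0: 1111 XOR 1101 = 0010
  pos 2: 1011 XOR 1101 = 0110
  pos 3: 1100 XOR 1101 = 0001
  pos 6: 1010 XOR 1101 = 0111
  pos 7: 1111 XOR 1101 = 0010
  pos 9: 1000 XOR 1101 = 0101
  pos 10: 1010 XOR 1101 = 0111
Remainder (last 3 bits) = 111. This is the CRC / FCS.

111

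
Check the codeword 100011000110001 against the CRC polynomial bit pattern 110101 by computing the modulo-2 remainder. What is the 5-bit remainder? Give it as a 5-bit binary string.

00000

Modulo-2 division of 100011000110001 by 110101:
  pos 0: 100011 XOR 110101 = 010110
  pos 1: 101100 XOR 110101 = 011001
  pos 2: 110010 XOR 110101 = 000111
  pos 5: 111011 XOR 110101 = 001110
  pos 7: 111000 XOR 110101 = 001101
  pos 9: 110101 XOR 110101 = 000000
Remainder = 00000 (zero — the frame passes the CRC check).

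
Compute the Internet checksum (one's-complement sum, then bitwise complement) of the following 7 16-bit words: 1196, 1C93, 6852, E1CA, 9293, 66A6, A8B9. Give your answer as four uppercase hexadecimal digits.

One's-complement addition (fold any carry out of bit 15 back into bit 0):
  0x1196 + 0x1C93 = 0x02E29
  0x2E29 + 0x6852 = 0x0967B
  0x967B + 0xE1CA = 0x17845 → wrap carry → 0x7846
  0x7846 + 0x9293 = 0x10AD9 → wrap carry → 0x0ADA
  0x0ADA + 0x66A6 = 0x07180
  0x7180 + 0xA8B9 = 0x11A39 → wrap carry → 0x1A3A
One's-complement sum = 0x1A3A.
Checksum = ~0x1A3A & 0xFFFF = 0xE5C5.

E5C5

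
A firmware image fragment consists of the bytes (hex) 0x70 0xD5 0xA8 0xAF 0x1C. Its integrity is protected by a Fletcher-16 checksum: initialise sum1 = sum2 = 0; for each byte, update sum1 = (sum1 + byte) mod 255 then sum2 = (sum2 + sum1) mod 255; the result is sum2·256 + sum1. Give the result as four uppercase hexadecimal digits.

FEBA

Running sums (mod 255):
  after byte 0 (0x70): sum1=112, sum2=112
  after byte 1 (0xD5): sum1=70, sum2=182
  after byte 2 (0xA8): sum1=238, sum2=165
  after byte 3 (0xAF): sum1=158, sum2=68
  after byte 4 (0x1C): sum1=186, sum2=254
Checksum = sum2·256 + sum1 = 254·256 + 186 = 65210 = 0xFEBA.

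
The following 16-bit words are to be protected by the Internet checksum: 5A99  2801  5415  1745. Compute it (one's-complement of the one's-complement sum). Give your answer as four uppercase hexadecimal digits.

One's-complement addition (fold any carry out of bit 15 back into bit 0):
  0x5A99 + 0x2801 = 0x0829A
  0x829A + 0x5415 = 0x0D6AF
  0xD6AF + 0x1745 = 0x0EDF4
One's-complement sum = 0xEDF4.
Checksum = ~0xEDF4 & 0xFFFF = 0x120B.

120B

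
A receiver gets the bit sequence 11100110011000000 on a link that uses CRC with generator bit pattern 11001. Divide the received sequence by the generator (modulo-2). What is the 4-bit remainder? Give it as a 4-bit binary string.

Modulo-2 division of 11100110011000000 by 11001:
  pos 0: 11100 XOR 11001 = 00101
  pos 2: 10111 XOR 11001 = 01110
  pos 3: 11100 XOR 11001 = 00101
  pos 5: 10101 XOR 11001 = 01100
  pos 6: 11001 XOR 11001 = 00000
Remainder = 0000 (zero — the frame passes the CRC check).

0000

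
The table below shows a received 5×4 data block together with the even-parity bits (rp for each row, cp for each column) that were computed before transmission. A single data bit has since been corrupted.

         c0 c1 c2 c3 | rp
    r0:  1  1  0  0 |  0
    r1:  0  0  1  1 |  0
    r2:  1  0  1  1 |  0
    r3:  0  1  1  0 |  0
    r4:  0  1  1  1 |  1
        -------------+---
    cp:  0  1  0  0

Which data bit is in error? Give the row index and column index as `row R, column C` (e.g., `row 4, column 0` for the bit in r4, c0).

Recompute each row's even parity and compare to rp:
  r0: data parity 0, sent rp 0 → ok
  r1: data parity 0, sent rp 0 → ok
  r2: data parity 1, sent rp 0 → mismatch
  r3: data parity 0, sent rp 0 → ok
  r4: data parity 1, sent rp 1 → ok
Recompute each column's even parity and compare to cp:
  c0: data parity 0, sent cp 0 → ok
  c1: data parity 1, sent cp 1 → ok
  c2: data parity 0, sent cp 0 → ok
  c3: data parity 1, sent cp 0 → mismatch
Exactly one row (r2) and one column (c3) fail → the flipped bit is at their intersection.

row 2, column 3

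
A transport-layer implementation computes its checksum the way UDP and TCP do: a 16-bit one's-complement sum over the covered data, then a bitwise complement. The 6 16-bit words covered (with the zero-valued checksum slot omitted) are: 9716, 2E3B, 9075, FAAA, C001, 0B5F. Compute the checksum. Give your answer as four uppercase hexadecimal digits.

E42C

One's-complement addition (fold any carry out of bit 15 back into bit 0):
  0x9716 + 0x2E3B = 0x0C551
  0xC551 + 0x9075 = 0x155C6 → wrap carry → 0x55C7
  0x55C7 + 0xFAAA = 0x15071 → wrap carry → 0x5072
  0x5072 + 0xC001 = 0x11073 → wrap carry → 0x1074
  0x1074 + 0x0B5F = 0x01BD3
One's-complement sum = 0x1BD3.
Checksum = ~0x1BD3 & 0xFFFF = 0xE42C.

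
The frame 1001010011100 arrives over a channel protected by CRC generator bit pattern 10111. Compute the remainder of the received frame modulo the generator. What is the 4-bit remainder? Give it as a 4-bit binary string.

Modulo-2 division of 1001010011100 by 10111:
  pos 0: 10010 XOR 10111 = 00101
  pos 2: 10110 XOR 10111 = 00001
  pos 6: 10111 XOR 10111 = 00000
Remainder = 0000 (zero — the frame passes the CRC check).

0000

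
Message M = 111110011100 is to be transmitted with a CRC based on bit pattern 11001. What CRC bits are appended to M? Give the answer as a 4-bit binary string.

0011

Append 4 zeros: 1111100111000000. Divide by 11001 (XOR where the leading bit is 1):
  pos 0: 11111 XOR 11001 = 00110
  pos 2: 11000 XOR 11001 = 00001
  pos 6: 11110 XOR 11001 = 00111
  pos 8: 11100 XOR 11001 = 00101
  pos 10: 10100 XOR 11001 = 01101
  pos 11: 11010 XOR 11001 = 00011
Remainder (last 4 bits) = 0011. This is the CRC / FCS.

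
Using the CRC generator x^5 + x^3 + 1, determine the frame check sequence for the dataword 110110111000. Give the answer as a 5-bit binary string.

10101

Append 5 zeros: 11011011100000000. Divide by 101001 (XOR where the leading bit is 1):
  pos 0: 110110 XOR 101001 = 011111
  pos 1: 111111 XOR 101001 = 010110
  pos 2: 101101 XOR 101001 = 000100
  pos 5: 100100 XOR 101001 = 001101
  pos 7: 110100 XOR 101001 = 011101
  pos 8: 111010 XOR 101001 = 010011
  pos 9: 100110 XOR 101001 = 001111
  pos 11: 111100 XOR 101001 = 010101
Remainder (last 5 bits) = 10101. This is the CRC / FCS.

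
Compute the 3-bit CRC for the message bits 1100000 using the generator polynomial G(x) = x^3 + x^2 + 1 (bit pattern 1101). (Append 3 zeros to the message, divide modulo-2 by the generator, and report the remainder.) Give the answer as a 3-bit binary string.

110

Append 3 zeros: 1100000000. Divide by 1101 (XOR where the leading bit is 1):
  pos 0: 1100 XOR 1101 = 0001
  pos 3: 1000 XOR 1101 = 0101
  pos 4: 1010 XOR 1101 = 0111
  pos 5: 1110 XOR 1101 = 0011
Remainder (last 3 bits) = 110. This is the CRC / FCS.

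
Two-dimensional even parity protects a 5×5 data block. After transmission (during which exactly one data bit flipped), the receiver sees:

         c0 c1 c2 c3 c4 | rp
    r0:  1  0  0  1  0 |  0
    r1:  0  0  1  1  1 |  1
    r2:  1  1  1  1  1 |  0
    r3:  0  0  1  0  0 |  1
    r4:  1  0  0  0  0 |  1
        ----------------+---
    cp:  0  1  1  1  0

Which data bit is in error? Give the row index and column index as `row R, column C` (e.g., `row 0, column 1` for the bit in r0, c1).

row 2, column 0

Recompute each row's even parity and compare to rp:
  r0: data parity 0, sent rp 0 → ok
  r1: data parity 1, sent rp 1 → ok
  r2: data parity 1, sent rp 0 → mismatch
  r3: data parity 1, sent rp 1 → ok
  r4: data parity 1, sent rp 1 → ok
Recompute each column's even parity and compare to cp:
  c0: data parity 1, sent cp 0 → mismatch
  c1: data parity 1, sent cp 1 → ok
  c2: data parity 1, sent cp 1 → ok
  c3: data parity 1, sent cp 1 → ok
  c4: data parity 0, sent cp 0 → ok
Exactly one row (r2) and one column (c0) fail → the flipped bit is at their intersection.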